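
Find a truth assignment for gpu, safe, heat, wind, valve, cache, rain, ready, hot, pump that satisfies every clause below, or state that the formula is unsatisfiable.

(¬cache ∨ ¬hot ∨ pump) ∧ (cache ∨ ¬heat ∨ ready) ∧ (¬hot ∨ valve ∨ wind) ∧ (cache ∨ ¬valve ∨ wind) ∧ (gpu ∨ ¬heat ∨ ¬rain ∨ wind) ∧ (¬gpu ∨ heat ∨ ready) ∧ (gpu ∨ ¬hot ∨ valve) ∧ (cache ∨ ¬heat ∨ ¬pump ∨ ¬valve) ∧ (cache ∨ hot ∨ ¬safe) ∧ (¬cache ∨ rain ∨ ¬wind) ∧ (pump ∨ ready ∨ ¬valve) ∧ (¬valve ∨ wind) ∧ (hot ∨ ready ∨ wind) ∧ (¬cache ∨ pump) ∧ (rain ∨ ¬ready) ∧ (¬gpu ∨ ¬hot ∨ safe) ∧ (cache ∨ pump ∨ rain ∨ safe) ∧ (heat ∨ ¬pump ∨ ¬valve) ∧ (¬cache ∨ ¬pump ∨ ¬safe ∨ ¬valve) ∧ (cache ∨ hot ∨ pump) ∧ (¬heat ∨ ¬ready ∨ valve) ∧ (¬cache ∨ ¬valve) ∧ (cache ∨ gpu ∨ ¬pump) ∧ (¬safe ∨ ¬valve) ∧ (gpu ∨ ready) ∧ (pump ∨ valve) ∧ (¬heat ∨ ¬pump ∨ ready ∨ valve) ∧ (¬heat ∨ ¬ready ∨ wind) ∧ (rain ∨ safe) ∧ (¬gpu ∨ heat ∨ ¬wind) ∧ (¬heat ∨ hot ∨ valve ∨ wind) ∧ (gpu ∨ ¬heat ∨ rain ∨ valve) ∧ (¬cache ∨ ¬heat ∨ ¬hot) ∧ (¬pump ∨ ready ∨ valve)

Set gpu = True.
Set safe = True.
  then (¬safe ∨ ¬valve) forces valve = False.
  then (pump ∨ valve) forces pump = True.
  then (¬pump ∨ ready ∨ valve) forces ready = True.
  then (rain ∨ ¬ready) forces rain = True.
  then (¬heat ∨ ¬ready ∨ valve) forces heat = False.
  then (¬gpu ∨ heat ∨ ¬wind) forces wind = False.
  then (¬hot ∨ valve ∨ wind) forces hot = False.
  then (cache ∨ hot ∨ ¬safe) forces cache = True.
All clauses satisfied.

gpu: True; safe: True; heat: False; wind: False; valve: False; cache: True; rain: True; ready: True; hot: False; pump: True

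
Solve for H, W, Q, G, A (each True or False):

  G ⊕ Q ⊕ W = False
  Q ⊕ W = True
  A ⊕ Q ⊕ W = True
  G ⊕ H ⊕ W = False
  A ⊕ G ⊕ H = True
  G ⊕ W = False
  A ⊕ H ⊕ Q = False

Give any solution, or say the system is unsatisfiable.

H: False, W: True, Q: False, G: True, A: False

G ⊕ Q ⊕ W = T ⊕ F ⊕ T = False ✓
Q ⊕ W = F ⊕ T = True ✓
A ⊕ Q ⊕ W = F ⊕ F ⊕ T = True ✓
G ⊕ H ⊕ W = T ⊕ F ⊕ T = False ✓
A ⊕ G ⊕ H = F ⊕ T ⊕ F = True ✓
G ⊕ W = T ⊕ T = False ✓
A ⊕ H ⊕ Q = F ⊕ F ⊕ F = False ✓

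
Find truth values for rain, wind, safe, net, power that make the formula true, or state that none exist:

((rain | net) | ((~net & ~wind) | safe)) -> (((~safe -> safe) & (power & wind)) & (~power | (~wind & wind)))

rain: False, wind: True, safe: False, net: False, power: True

  ((rain | net) | ((~net & ~wind) | safe)) -> (((~safe -> safe) & (power & wind)) & (~power | (~wind & wind))) = True
    (rain | net) | ((~net & ~wind) | safe) = False
      rain | net = False
      (~net & ~wind) | safe = False
        ~net & ~wind = False
          ~net = True
          ~wind = False
    ((~safe -> safe) & (power & wind)) & (~power | (~wind & wind)) = False
      (~safe -> safe) & (power & wind) = False
        ~safe -> safe = False
          ~safe = True
        power & wind = True
      ~power | (~wind & wind) = False
        ~power = False
        ~wind & wind = False
          ~wind = False
The formula evaluates to True.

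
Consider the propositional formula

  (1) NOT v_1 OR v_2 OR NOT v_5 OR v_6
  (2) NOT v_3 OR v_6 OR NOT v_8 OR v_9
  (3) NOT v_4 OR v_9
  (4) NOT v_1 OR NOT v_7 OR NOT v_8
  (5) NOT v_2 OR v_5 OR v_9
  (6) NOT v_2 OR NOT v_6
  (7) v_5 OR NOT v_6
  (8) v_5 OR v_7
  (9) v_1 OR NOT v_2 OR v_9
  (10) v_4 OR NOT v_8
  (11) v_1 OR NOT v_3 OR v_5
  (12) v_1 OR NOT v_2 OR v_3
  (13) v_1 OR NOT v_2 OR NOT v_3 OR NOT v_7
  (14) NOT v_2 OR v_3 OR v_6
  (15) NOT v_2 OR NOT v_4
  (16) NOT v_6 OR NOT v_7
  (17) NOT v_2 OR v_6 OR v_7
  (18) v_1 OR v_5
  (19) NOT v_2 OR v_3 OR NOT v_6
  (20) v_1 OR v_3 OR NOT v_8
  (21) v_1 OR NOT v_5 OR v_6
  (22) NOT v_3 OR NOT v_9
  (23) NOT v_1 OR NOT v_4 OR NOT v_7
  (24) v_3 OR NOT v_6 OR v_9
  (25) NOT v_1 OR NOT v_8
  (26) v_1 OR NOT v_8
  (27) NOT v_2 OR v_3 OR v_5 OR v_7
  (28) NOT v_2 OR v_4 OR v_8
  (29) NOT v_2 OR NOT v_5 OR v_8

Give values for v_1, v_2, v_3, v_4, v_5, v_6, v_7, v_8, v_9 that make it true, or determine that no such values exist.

v_1 = True, v_2 = False, v_3 = True, v_4 = False, v_5 = False, v_6 = False, v_7 = True, v_8 = False, v_9 = False

Set v_1 = True.
  then (NOT v_1 OR NOT v_8) forces v_8 = False.
Try v_2 = True:
  (NOT v_2 OR NOT v_6) forces v_6 = False.
  (NOT v_2 OR v_3 OR v_6) forces v_3 = True.
  (NOT v_2 OR NOT v_4) forces v_4 = False.
  clause (NOT v_2 OR v_4 OR v_8) is falsified — backtrack.
So v_2 = False.
Set v_3 = True.
  then (NOT v_3 OR NOT v_9) forces v_9 = False.
  then (NOT v_4 OR v_9) forces v_4 = False.
Set v_5 = False.
  then (v_5 OR NOT v_6) forces v_6 = False.
  then (v_5 OR v_7) forces v_7 = True.
All clauses satisfied.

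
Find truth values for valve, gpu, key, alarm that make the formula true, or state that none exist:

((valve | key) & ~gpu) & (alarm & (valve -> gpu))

valve=F, gpu=F, key=T, alarm=T

  (valve | key) & ~gpu = True
    valve | key = True
    ~gpu = True
  alarm & (valve -> gpu) = True
    valve -> gpu = True
Both conjuncts True, so the formula holds.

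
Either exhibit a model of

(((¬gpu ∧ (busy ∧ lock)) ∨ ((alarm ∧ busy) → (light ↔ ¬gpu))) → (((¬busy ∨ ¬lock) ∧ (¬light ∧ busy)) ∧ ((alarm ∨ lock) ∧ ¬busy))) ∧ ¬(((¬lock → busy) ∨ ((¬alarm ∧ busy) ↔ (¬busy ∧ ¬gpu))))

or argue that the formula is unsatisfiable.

Case busy = True: the conjunct ¬(((¬lock → busy) ∨ ((¬alarm ∧ busy) ↔ (¬busy ∧ ¬gpu)))) becomes ¬((True ∨ alarm)) = False.
Case busy = False: the conjunct ((¬gpu ∧ (busy ∧ lock)) ∨ ((alarm ∧ busy) → (light ↔ ¬gpu))) → (((¬busy ∨ ¬lock) ∧ (¬light ∧ busy)) ∧ ((alarm ∨ lock) ∧ ¬busy)) becomes (False ∨ True) → (False ∧ (alarm ∨ lock)) = False.
Both cases fail — unsatisfiable.

UNSATISFIABLE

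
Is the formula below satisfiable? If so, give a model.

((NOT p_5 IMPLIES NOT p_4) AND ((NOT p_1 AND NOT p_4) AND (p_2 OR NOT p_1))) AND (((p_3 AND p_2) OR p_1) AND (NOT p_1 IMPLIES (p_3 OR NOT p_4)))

p_1 = False, p_2 = True, p_3 = True, p_4 = False, p_5 = True

  (NOT p_5 IMPLIES NOT p_4) AND ((NOT p_1 AND NOT p_4) AND (p_2 OR NOT p_1)) = True
    NOT p_5 IMPLIES NOT p_4 = True
      NOT p_5 = False
      NOT p_4 = True
    (NOT p_1 AND NOT p_4) AND (p_2 OR NOT p_1) = True
      NOT p_1 AND NOT p_4 = True
        NOT p_1 = True
        NOT p_4 = True
      p_2 OR NOT p_1 = True
        NOT p_1 = True
  ((p_3 AND p_2) OR p_1) AND (NOT p_1 IMPLIES (p_3 OR NOT p_4)) = True
    (p_3 AND p_2) OR p_1 = True
      p_3 AND p_2 = True
    NOT p_1 IMPLIES (p_3 OR NOT p_4) = True
      NOT p_1 = True
      p_3 OR NOT p_4 = True
        NOT p_4 = True
Both conjuncts True, so the formula holds.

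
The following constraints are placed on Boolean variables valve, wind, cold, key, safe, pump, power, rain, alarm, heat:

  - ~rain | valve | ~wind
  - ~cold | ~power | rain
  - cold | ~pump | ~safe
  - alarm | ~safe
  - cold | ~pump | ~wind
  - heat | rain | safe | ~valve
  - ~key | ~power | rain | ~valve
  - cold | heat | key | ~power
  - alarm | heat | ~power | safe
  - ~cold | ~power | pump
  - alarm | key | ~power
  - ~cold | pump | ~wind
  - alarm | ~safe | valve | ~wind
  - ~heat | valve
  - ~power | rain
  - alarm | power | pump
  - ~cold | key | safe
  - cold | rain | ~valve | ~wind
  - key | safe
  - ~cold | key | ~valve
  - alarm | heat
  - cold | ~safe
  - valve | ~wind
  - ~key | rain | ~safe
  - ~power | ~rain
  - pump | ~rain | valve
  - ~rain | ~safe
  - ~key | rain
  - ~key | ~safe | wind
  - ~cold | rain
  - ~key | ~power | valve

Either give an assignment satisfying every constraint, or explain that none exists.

valve: True, wind: False, cold: False, key: True, safe: False, pump: True, power: False, rain: True, alarm: False, heat: True

Set valve = True.
Set wind = False.
Set cold = False.
  then (cold | ~safe) forces safe = False.
  then (key | safe) forces key = True.
  then (~key | rain) forces rain = True.
  then (~power | ~rain) forces power = False.
Set pump = True.
Set alarm = False.
  then (alarm | heat) forces heat = True.
All clauses satisfied.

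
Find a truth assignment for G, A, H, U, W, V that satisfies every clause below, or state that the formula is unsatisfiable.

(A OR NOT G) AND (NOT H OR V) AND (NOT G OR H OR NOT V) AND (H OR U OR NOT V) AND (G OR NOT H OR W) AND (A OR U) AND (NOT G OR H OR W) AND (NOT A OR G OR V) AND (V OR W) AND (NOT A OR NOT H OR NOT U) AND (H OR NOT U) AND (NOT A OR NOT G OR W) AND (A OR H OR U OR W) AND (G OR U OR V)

G=F; A=F; H=T; U=T; W=T; V=T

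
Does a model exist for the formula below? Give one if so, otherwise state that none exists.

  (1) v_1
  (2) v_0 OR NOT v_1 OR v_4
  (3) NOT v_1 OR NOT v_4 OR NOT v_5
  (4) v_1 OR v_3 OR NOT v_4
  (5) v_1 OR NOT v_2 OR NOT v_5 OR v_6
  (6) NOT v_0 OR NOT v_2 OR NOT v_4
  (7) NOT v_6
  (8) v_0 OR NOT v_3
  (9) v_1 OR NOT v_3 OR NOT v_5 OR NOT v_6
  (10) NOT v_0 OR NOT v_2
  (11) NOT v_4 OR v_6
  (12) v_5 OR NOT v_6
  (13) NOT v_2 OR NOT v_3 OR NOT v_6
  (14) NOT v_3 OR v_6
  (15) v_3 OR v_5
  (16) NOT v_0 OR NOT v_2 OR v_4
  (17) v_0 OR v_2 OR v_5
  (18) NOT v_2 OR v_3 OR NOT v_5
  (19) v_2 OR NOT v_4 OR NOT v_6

v_0 = True, v_1 = True, v_2 = False, v_3 = False, v_4 = False, v_5 = True, v_6 = False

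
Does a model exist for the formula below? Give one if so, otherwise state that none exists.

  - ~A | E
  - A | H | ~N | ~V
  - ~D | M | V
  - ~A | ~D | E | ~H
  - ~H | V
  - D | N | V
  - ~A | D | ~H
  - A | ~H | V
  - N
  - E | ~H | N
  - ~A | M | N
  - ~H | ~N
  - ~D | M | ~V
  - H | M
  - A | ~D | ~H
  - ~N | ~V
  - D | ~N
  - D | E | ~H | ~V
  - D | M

M = True, N = True, E = True, A = True, V = False, H = False, D = True

Unit clause (N) forces N = True.
In (~H | ~N) only ~H is left, so H = False.
In (H | M) only M is left, so M = True.
In (~N | ~V) only ~V is left, so V = False.
In (D | ~N) only D is left, so D = True.
Set E = True.
Set A = True.
All clauses satisfied.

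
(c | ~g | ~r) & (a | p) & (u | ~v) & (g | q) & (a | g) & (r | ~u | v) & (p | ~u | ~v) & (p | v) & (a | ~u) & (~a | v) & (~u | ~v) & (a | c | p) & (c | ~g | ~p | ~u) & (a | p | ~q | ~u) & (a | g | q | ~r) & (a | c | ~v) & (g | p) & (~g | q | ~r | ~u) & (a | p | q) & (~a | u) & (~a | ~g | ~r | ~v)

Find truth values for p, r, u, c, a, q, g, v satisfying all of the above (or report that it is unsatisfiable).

Try p = False:
  (a | p) forces a = True.
  (p | v) forces v = True.
  (u | ~v) forces u = True.
  clause (p | ~u | ~v) is falsified — backtrack.
So p = True.
Set r = False.
Set u = False.
  then (u | ~v) forces v = False.
  then (~a | v) forces a = False.
  then (a | g) forces g = True.
Set c = False.
Set q = False.
All clauses satisfied.

p: True, r: False, u: False, c: False, a: False, q: False, g: True, v: False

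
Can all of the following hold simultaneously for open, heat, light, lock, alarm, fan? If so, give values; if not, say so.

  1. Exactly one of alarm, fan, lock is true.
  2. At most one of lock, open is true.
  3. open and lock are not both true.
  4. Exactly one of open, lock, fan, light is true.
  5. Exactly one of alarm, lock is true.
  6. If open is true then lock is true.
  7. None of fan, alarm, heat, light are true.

open: False; heat: False; light: False; lock: True; alarm: False; fan: False

  (1) {alarm, fan, lock}: 1 true — exactly one ✓
  (2) {lock, open}: 1 true — at most one ✓
  (3) open=F, lock=T — not both ✓
  (4) {open, lock, fan, light}: 1 true — exactly one ✓
  (5) {alarm, lock}: 1 true — exactly one ✓
  (6) open=F ⇒ lock: vacuous ✓
  (7) {fan, alarm, heat, light}: 0 true — none ✓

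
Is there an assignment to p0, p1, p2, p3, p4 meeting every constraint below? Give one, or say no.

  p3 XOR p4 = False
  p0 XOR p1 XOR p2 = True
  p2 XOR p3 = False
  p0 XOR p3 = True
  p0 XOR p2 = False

No satisfying assignment exists.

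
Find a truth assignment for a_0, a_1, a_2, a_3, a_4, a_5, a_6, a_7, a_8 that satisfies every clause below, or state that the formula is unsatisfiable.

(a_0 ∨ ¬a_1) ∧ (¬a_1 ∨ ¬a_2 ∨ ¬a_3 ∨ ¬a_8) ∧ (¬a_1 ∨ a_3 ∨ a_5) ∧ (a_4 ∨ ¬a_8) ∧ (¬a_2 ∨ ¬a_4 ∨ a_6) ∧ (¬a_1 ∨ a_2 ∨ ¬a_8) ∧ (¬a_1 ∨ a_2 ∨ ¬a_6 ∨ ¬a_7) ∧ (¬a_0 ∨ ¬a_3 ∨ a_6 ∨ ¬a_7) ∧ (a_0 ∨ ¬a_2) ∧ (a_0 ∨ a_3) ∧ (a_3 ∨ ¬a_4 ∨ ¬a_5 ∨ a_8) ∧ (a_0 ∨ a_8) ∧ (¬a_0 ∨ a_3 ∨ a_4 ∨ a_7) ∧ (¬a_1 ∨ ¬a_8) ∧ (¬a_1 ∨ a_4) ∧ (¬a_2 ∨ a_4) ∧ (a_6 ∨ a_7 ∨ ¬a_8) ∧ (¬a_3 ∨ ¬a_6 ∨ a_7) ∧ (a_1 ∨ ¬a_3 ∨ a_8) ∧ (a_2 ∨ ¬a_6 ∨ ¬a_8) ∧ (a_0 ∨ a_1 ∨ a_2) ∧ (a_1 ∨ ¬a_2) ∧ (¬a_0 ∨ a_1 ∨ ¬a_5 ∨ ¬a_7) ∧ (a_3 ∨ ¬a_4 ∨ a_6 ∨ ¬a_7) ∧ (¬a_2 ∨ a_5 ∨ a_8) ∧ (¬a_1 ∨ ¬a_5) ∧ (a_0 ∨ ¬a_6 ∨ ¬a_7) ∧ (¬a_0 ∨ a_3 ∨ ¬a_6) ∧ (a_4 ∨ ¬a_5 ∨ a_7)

a_0 = True; a_1 = True; a_2 = False; a_3 = True; a_4 = True; a_5 = False; a_6 = False; a_7 = False; a_8 = False

Try a_0 = False:
  (a_0 ∨ ¬a_1) forces a_1 = False.
  (a_0 ∨ ¬a_2) forces a_2 = False.
  clause (a_0 ∨ a_1 ∨ a_2) is falsified — backtrack.
So a_0 = True.
Set a_1 = True.
  then (¬a_1 ∨ ¬a_8) forces a_8 = False.
  then (¬a_1 ∨ a_4) forces a_4 = True.
  then (¬a_1 ∨ ¬a_5) forces a_5 = False.
  then (¬a_1 ∨ a_3 ∨ a_5) forces a_3 = True.
  then (¬a_2 ∨ a_5 ∨ a_8) forces a_2 = False.
Set a_6 = False.
  then (¬a_0 ∨ ¬a_3 ∨ a_6 ∨ ¬a_7) forces a_7 = False.
All clauses satisfied.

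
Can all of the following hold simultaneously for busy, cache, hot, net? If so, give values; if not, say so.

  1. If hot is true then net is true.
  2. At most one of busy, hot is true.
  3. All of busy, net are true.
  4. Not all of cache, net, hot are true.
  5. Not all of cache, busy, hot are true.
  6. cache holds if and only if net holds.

busy: True, cache: True, hot: False, net: True

  (1) hot=F ⇒ net: vacuous ✓
  (2) {busy, hot}: 1 true — at most one ✓
  (3) {busy, net}: all 2 true ✓
  (4) {cache, net, hot}: 2/3 true — not all ✓
  (5) {cache, busy, hot}: 2/3 true — not all ✓
  (6) cache=T, net=T — same ✓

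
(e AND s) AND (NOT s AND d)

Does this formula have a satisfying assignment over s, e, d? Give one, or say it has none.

Case s = True: the conjunct NOT s is False.
Case s = False: the conjunct s is False.
Both cases fail — unsatisfiable.

No satisfying assignment exists.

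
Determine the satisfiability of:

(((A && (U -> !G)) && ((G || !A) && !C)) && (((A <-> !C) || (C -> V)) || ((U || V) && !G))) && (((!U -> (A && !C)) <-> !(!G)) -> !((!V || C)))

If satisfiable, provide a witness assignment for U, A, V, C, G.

U = False; A = True; V = True; C = False; G = True

  ((A && (U -> !G)) && ((G || !A) && !C)) && (((A <-> !C) || (C -> V)) || ((U || V) && !G)) = True
    (A && (U -> !G)) && ((G || !A) && !C) = True
      A && (U -> !G) = True
        U -> !G = True
          !G = False
      (G || !A) && !C = True
        G || !A = True
          !A = False
        !C = True
    ((A <-> !C) || (C -> V)) || ((U || V) && !G) = True
      (A <-> !C) || (C -> V) = True
        A <-> !C = True
          !C = True
        C -> V = True
      (U || V) && !G = False
        U || V = True
        !G = False
  ((!U -> (A && !C)) <-> !(!G)) -> !((!V || C)) = True
    (!U -> (A && !C)) <-> !(!G) = True
      !U -> (A && !C) = True
        !U = True
        A && !C = True
          !C = True
      !(!G) = True
        !G = False
    !((!V || C)) = True
      !V || C = False
        !V = False
Both conjuncts True, so the formula holds.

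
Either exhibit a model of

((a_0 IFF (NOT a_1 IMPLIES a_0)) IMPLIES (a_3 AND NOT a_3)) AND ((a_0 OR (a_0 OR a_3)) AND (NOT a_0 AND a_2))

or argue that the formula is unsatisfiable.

a_0 = False, a_1 = True, a_2 = True, a_3 = True

  (a_0 IFF (NOT a_1 IMPLIES a_0)) IMPLIES (a_3 AND NOT a_3) = True
    a_0 IFF (NOT a_1 IMPLIES a_0) = False
      NOT a_1 IMPLIES a_0 = True
        NOT a_1 = False
    a_3 AND NOT a_3 = False
      NOT a_3 = False
  (a_0 OR (a_0 OR a_3)) AND (NOT a_0 AND a_2) = True
    a_0 OR (a_0 OR a_3) = True
      a_0 OR a_3 = True
    NOT a_0 AND a_2 = True
      NOT a_0 = True
Both conjuncts True, so the formula holds.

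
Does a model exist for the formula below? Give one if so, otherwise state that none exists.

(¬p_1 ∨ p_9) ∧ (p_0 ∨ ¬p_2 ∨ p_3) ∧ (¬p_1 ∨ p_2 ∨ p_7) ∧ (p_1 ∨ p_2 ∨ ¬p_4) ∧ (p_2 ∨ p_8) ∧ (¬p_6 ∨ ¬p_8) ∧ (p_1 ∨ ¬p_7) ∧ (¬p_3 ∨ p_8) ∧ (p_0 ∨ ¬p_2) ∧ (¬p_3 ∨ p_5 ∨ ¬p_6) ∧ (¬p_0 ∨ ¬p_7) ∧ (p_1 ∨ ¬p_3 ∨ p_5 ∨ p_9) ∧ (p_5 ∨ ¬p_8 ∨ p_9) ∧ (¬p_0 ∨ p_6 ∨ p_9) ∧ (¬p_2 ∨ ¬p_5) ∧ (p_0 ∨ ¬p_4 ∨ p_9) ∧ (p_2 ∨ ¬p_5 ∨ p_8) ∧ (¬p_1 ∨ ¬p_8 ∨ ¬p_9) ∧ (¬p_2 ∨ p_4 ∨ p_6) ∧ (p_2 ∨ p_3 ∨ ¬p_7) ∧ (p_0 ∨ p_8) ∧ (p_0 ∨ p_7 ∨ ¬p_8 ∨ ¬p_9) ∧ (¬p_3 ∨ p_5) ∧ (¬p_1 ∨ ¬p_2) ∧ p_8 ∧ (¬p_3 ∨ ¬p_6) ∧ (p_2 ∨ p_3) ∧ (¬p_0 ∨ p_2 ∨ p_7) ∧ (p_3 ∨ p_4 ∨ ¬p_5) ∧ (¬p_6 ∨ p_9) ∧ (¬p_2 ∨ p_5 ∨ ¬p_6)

p_0 = False, p_1 = False, p_2 = False, p_3 = True, p_4 = False, p_5 = True, p_6 = False, p_7 = False, p_8 = True, p_9 = False

Unit clause (p_8) forces p_8 = True.
In (¬p_6 ∨ ¬p_8) only ¬p_6 is left, so p_6 = False.
Set p_0 = False.
  then (p_0 ∨ ¬p_2) forces p_2 = False.
  then (p_2 ∨ p_3) forces p_3 = True.
  then (¬p_3 ∨ p_5) forces p_5 = True.
Try p_1 = True:
  (¬p_1 ∨ p_9) forces p_9 = True.
  clause (¬p_1 ∨ ¬p_8 ∨ ¬p_9) is falsified — backtrack.
So p_1 = False.
  then (p_1 ∨ p_2 ∨ ¬p_4) forces p_4 = False.
  then (p_1 ∨ ¬p_7) forces p_7 = False.
  then (p_0 ∨ p_7 ∨ ¬p_8 ∨ ¬p_9) forces p_9 = False.
All clauses satisfied.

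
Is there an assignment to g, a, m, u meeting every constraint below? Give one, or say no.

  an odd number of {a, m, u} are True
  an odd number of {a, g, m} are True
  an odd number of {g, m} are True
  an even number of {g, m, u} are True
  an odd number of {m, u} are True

g = True, a = False, m = False, u = True

{a, m, u}: 1 true → odd ✓
{a, g, m}: 1 true → odd ✓
{g, m}: 1 true → odd ✓
{g, m, u}: 2 true → even ✓
{m, u}: 1 true → odd ✓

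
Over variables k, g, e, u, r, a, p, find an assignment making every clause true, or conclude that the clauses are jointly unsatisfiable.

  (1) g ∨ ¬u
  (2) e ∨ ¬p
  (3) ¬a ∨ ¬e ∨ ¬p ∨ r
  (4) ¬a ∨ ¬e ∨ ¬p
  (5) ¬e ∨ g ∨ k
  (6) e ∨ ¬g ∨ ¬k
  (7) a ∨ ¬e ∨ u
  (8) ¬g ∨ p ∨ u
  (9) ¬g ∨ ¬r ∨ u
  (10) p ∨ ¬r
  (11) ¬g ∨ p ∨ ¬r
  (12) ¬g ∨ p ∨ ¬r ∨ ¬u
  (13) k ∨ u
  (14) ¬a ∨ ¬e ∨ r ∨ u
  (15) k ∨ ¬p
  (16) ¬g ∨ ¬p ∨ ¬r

k: False, g: True, e: True, u: True, r: False, a: False, p: False

Set k = False.
  then (k ∨ u) forces u = True.
  then (k ∨ ¬p) forces p = False.
  then (g ∨ ¬u) forces g = True.
  then (p ∨ ¬r) forces r = False.
Set e = True.
Set a = False.
All clauses satisfied.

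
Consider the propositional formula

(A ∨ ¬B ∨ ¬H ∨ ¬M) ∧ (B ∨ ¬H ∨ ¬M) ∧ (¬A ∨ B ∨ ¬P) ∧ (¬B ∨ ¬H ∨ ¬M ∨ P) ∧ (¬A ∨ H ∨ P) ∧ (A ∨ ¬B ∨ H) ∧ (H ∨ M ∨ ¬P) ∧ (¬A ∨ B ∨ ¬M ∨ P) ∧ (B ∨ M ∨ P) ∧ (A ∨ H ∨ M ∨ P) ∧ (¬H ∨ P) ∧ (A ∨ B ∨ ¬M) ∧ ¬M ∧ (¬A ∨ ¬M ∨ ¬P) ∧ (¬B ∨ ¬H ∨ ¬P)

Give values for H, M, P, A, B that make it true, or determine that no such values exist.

Unit clause (¬M) forces M = False.
Try H = False:
  (H ∨ M ∨ ¬P) forces P = False.
  (¬A ∨ H ∨ P) forces A = False.
  clause (A ∨ H ∨ M ∨ P) is falsified — backtrack.
So H = True.
  then (¬H ∨ P) forces P = True.
  then (¬B ∨ ¬H ∨ ¬P) forces B = False.
  then (¬A ∨ B ∨ ¬P) forces A = False.
All clauses satisfied.

H = True; M = False; P = True; A = False; B = False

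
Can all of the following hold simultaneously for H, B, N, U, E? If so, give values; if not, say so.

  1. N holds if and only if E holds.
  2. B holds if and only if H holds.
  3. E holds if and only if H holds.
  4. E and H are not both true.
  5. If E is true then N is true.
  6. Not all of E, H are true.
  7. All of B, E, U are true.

Case B = True:
  (2) with B=T forces H = True.
  (3) with H=T forces E = True.
  Constraint (4) is violated (E=T, H=T) — contradiction.
Case B = False:
  Constraint (7) is violated (B=F) — contradiction.
Both cases fail — unsatisfiable.

UNSATISFIABLE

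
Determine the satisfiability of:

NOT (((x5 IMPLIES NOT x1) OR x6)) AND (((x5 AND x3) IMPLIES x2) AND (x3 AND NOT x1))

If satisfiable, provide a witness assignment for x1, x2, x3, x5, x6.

Unsatisfiable

Case x1 = True: the conjunct NOT x1 is False.
Case x1 = False: the conjunct NOT (((x5 IMPLIES NOT x1) OR x6)) becomes NOT ((True OR x6)) = False.
Both cases fail — unsatisfiable.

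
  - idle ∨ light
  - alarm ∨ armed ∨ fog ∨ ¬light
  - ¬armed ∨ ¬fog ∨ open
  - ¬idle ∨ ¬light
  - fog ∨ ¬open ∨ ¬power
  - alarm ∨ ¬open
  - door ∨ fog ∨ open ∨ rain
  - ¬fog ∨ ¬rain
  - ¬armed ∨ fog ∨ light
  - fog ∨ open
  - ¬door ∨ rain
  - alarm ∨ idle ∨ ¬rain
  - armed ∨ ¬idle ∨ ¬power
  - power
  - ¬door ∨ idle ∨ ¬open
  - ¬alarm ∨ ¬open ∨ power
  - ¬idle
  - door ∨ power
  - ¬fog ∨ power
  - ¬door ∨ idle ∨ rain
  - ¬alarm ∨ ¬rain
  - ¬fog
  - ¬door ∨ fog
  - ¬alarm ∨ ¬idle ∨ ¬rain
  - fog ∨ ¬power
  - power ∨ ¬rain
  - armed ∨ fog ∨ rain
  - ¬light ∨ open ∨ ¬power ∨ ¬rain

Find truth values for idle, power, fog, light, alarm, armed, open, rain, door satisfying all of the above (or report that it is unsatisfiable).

Unsatisfiable

Case fog = True:
  Clause (¬fog) is falsified — contradiction.
Case fog = False:
  (fog ∨ open) forces open = True.
  (fog ∨ ¬open ∨ ¬power) forces power = False.
  Clause (power) is falsified — contradiction.
Both cases fail, so the formula is unsatisfiable.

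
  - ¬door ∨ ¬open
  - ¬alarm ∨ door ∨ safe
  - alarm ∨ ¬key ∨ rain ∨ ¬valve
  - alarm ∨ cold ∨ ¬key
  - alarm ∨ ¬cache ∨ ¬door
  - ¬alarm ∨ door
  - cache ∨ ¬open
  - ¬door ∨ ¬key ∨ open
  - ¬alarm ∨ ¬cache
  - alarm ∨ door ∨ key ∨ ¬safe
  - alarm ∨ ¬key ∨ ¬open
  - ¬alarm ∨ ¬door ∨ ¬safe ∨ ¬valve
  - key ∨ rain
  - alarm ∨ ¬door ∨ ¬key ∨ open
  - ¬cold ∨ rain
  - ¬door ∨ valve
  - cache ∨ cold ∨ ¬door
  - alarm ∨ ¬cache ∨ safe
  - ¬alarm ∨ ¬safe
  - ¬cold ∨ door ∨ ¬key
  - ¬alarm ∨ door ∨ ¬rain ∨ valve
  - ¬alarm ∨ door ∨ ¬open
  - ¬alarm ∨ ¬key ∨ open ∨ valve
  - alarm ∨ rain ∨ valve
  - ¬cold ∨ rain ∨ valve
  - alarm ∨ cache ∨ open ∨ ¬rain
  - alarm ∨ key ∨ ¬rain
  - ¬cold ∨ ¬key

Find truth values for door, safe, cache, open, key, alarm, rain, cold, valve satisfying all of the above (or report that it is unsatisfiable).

Set door = True.
  then (¬door ∨ ¬open) forces open = False.
  then (¬door ∨ ¬key ∨ open) forces key = False.
  then (key ∨ rain) forces rain = True.
  then (¬door ∨ valve) forces valve = True.
  then (alarm ∨ key ∨ ¬rain) forces alarm = True.
  then (¬alarm ∨ ¬cache) forces cache = False.
  then (¬alarm ∨ ¬door ∨ ¬safe ∨ ¬valve) forces safe = False.
  then (cache ∨ cold ∨ ¬door) forces cold = True.
All clauses satisfied.

door = True; safe = False; cache = False; open = False; key = False; alarm = True; rain = True; cold = True; valve = True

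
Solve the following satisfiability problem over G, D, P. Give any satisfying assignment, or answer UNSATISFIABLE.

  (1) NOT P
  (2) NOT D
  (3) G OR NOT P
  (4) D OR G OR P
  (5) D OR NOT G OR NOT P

Unit clause (NOT P) forces P = False.
Unit clause (NOT D) forces D = False.
In (D OR G OR P) only G is left, so G = True.
Check each clause:
  (NOT P): NOT P holds.
  (NOT D): NOT D holds.
  (G OR NOT P): G holds.
  (D OR G OR P): G holds.
  (D OR NOT G OR NOT P): NOT P holds.
All clauses satisfied.

G = True; D = False; P = False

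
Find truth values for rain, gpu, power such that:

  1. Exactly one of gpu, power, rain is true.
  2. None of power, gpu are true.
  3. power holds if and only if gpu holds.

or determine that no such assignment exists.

rain = True; gpu = False; power = False

  (1) {gpu, power, rain}: 1 true — exactly one ✓
  (2) {power, gpu}: 0 true — none ✓
  (3) power=F, gpu=F — same ✓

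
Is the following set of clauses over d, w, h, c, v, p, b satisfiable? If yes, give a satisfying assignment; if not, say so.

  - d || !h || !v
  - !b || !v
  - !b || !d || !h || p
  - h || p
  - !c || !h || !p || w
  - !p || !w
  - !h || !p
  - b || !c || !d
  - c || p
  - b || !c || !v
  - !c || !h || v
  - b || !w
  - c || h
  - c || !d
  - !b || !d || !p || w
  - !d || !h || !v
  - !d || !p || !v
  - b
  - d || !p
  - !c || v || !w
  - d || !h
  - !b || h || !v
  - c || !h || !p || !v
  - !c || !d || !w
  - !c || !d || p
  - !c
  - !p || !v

Case c = True:
  Clause (!c) is falsified — contradiction.
Case c = False:
  (c || p) forces p = True.
  (!p || !w) forces w = False.
  (!h || !p) forces h = False.
  Clause (c || h) is falsified — contradiction.
Both cases fail, so the formula is unsatisfiable.

The formula is unsatisfiable.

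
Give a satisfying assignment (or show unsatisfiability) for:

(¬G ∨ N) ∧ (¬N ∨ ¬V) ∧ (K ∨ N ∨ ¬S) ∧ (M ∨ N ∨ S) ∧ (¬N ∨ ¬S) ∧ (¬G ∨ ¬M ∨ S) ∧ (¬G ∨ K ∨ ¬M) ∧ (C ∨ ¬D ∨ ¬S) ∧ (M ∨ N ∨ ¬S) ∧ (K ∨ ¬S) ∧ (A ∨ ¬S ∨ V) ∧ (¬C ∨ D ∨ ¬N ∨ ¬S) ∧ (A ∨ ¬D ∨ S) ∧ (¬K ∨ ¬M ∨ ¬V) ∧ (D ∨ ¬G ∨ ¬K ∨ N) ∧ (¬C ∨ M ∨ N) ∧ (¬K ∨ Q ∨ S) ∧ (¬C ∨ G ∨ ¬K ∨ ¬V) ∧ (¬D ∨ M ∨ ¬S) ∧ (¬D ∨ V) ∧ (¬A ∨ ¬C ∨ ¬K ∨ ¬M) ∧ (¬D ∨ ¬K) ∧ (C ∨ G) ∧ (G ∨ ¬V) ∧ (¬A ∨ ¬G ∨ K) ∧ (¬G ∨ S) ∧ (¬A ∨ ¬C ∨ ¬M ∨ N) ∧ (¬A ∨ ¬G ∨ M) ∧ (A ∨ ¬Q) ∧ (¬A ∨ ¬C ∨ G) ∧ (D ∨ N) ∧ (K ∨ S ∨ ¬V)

C = True, Q = False, D = False, G = False, A = False, N = True, S = False, M = False, V = False, K = False

Set C = True.
Set Q = False.
Try D = True:
  (¬D ∨ V) forces V = True.
  (¬N ∨ ¬V) forces N = False.
  (¬G ∨ N) forces G = False.
  clause (G ∨ ¬V) is falsified — backtrack.
So D = False.
  then (D ∨ N) forces N = True.
  then (¬N ∨ ¬V) forces V = False.
  then (¬N ∨ ¬S) forces S = False.
  then (¬K ∨ Q ∨ S) forces K = False.
  then (¬G ∨ S) forces G = False.
  then (¬A ∨ ¬C ∨ G) forces A = False.
Set M = False.
All clauses satisfied.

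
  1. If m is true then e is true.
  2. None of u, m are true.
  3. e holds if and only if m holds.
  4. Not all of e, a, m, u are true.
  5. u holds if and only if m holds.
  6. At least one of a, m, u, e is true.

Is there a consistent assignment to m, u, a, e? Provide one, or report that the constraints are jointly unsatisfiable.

m=F, u=F, a=T, e=F

  (1) m=F ⇒ e: vacuous ✓
  (2) {u, m}: 0 true — none ✓
  (3) e=F, m=F — same ✓
  (4) {e, a, m, u}: 1/4 true — not all ✓
  (5) u=F, m=F — same ✓
  (6) {a, m, u, e}: 1 true — at least one ✓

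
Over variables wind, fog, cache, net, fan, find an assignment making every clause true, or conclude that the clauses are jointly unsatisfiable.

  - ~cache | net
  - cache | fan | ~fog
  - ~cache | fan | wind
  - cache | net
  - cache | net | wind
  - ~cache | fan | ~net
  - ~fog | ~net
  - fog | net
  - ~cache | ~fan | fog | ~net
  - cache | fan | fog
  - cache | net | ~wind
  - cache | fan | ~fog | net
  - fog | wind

Try wind = False:
  (fog | wind) forces fog = True.
  (~fog | ~net) forces net = False.
  (~cache | net) forces cache = False.
  clause (cache | net) is falsified — backtrack.
So wind = True.
Set fog = False.
  then (fog | net) forces net = True.
Try cache = True:
  (~cache | fan | ~net) forces fan = True.
  clause (~cache | ~fan | fog | ~net) is falsified — backtrack.
So cache = False.
  then (cache | fan | fog) forces fan = True.
All clauses satisfied.

wind = True, fog = False, cache = False, net = True, fan = True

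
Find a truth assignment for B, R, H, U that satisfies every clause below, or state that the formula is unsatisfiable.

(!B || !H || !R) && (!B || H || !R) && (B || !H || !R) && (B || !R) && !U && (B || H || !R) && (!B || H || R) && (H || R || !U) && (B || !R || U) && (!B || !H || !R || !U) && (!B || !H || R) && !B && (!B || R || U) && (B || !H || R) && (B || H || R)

UNSATISFIABLE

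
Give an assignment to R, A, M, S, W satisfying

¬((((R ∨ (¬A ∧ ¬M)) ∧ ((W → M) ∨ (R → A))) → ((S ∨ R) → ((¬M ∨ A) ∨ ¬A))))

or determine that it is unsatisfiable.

Case A = True: the formula becomes ¬((R → True)) = False.
Case A = False: the formula becomes ¬((((R ∨ ¬M) ∧ ((W → M) ∨ ¬R)) → True)) = False.
Both cases fail — unsatisfiable.

No satisfying assignment exists.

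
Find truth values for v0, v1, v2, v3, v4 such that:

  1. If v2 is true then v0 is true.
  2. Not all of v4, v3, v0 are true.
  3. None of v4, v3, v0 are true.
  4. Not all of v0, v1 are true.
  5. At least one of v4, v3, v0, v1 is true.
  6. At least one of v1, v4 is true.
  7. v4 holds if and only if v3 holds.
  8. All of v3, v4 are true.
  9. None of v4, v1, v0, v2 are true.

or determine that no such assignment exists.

The formula is unsatisfiable.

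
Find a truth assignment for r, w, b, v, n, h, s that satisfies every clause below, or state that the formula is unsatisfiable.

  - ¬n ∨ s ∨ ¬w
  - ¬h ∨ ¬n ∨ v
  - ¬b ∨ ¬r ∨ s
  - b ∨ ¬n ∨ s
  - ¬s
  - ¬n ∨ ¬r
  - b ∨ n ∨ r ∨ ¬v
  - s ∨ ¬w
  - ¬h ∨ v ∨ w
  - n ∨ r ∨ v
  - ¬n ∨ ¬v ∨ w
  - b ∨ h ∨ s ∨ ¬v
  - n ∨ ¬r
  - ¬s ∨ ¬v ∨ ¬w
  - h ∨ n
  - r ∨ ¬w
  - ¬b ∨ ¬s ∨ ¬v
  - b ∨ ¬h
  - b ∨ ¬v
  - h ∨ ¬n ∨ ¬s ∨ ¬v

r = False, w = False, b = True, v = True, n = False, h = True, s = False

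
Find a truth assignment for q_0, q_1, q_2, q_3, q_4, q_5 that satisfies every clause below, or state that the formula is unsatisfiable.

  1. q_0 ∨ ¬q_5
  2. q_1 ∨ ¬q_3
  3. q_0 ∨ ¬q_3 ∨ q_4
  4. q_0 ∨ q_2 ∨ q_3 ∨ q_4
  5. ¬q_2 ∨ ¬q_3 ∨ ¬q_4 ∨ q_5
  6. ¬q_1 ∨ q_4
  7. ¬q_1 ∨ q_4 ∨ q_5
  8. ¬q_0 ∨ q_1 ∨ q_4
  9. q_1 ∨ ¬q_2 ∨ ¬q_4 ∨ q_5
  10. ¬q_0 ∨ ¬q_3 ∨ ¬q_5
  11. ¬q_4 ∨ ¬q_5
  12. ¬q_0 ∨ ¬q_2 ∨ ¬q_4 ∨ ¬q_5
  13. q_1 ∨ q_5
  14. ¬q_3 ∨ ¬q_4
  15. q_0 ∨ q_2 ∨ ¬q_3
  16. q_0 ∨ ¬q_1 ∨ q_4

q_0 = False, q_1 = True, q_2 = True, q_3 = False, q_4 = True, q_5 = False

Set q_0 = False.
  then (q_0 ∨ ¬q_5) forces q_5 = False.
  then (q_1 ∨ q_5) forces q_1 = True.
  then (q_0 ∨ ¬q_1 ∨ q_4) forces q_4 = True.
  then (¬q_3 ∨ ¬q_4) forces q_3 = False.
Set q_2 = True.
All clauses satisfied.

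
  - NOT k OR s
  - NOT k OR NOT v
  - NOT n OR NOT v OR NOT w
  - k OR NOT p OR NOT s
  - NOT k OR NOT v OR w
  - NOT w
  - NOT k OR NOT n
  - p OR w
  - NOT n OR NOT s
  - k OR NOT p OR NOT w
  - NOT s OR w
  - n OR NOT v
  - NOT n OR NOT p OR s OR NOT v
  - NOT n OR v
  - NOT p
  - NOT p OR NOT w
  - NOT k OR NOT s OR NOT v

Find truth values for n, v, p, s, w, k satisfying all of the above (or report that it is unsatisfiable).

Case p = True:
  Clause (NOT p) is falsified — contradiction.
Case p = False:
  (NOT w) forces w = False.
  Clause (p OR w) is falsified — contradiction.
Both cases fail, so the formula is unsatisfiable.

UNSATISFIABLE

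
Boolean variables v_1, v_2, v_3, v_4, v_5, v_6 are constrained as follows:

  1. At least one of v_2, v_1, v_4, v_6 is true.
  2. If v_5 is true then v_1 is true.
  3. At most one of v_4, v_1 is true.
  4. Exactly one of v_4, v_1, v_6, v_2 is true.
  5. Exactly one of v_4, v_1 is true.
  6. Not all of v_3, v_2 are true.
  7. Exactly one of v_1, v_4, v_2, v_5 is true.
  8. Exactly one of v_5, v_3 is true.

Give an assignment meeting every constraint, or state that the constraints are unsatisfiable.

v_1 = False; v_2 = False; v_3 = True; v_4 = True; v_5 = False; v_6 = False

  (1) {v_2, v_1, v_4, v_6}: 1 true — at least one ✓
  (2) v_5=F ⇒ v_1: vacuous ✓
  (3) {v_4, v_1}: 1 true — at most one ✓
  (4) {v_4, v_1, v_6, v_2}: 1 true — exactly one ✓
  (5) {v_4, v_1}: 1 true — exactly one ✓
  (6) {v_3, v_2}: 1/2 true — not all ✓
  (7) {v_1, v_4, v_2, v_5}: 1 true — exactly one ✓
  (8) {v_5, v_3}: 1 true — exactly one ✓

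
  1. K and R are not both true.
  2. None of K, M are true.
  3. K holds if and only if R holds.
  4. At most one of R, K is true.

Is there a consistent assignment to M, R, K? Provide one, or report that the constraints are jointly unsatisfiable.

M: False; R: False; K: False

  (1) K=F, R=F — not both ✓
  (2) {K, M}: 0 true — none ✓
  (3) K=F, R=F — same ✓
  (4) {R, K}: 0 true — at most one ✓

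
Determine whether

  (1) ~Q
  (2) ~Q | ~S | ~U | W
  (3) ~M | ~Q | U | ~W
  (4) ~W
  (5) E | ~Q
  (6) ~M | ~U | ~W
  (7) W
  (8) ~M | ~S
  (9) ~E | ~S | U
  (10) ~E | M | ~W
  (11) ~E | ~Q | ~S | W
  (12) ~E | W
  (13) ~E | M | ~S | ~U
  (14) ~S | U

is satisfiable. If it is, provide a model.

The formula is unsatisfiable.

Case W = True:
  Clause (~W) is falsified — contradiction.
Case W = False:
  Clause (W) is falsified — contradiction.
Both cases fail, so the formula is unsatisfiable.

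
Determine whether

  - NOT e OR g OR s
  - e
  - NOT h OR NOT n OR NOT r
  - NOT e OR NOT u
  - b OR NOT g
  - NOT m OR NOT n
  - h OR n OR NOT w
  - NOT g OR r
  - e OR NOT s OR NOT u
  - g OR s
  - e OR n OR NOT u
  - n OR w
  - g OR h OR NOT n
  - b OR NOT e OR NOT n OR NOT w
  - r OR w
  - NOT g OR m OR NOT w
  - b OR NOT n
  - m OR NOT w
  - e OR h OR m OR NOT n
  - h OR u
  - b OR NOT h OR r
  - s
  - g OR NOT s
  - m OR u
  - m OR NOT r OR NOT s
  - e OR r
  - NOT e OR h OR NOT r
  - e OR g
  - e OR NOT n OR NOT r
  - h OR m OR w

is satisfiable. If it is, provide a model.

Unit clause (e) forces e = True.
In (NOT e OR NOT u) only NOT u is left, so u = False.
In (h OR u) only h is left, so h = True.
Unit clause (s) forces s = True.
In (g OR NOT s) only g is left, so g = True.
In (m OR u) only m is left, so m = True.
In (b OR NOT g) only b is left, so b = True.
In (NOT m OR NOT n) only NOT n is left, so n = False.
In (NOT g OR r) only r is left, so r = True.
In (n OR w) only w is left, so w = True.
All clauses satisfied.

b=T, u=F, e=T, r=T, w=T, n=F, h=T, m=T, g=T, s=T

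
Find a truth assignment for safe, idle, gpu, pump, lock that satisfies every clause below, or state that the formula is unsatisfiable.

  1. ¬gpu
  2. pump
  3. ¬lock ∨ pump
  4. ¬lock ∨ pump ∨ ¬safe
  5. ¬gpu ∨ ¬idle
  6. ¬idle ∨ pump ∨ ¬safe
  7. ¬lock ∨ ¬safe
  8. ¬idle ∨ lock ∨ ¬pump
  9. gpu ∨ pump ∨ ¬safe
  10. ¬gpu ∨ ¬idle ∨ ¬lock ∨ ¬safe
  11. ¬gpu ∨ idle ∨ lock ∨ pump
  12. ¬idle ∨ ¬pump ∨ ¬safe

safe=F, idle=T, gpu=F, pump=T, lock=T

Unit clause (¬gpu) forces gpu = False.
Unit clause (pump) forces pump = True.
Set safe = False.
Set idle = True.
  then (¬idle ∨ lock ∨ ¬pump) forces lock = True.
All clauses satisfied.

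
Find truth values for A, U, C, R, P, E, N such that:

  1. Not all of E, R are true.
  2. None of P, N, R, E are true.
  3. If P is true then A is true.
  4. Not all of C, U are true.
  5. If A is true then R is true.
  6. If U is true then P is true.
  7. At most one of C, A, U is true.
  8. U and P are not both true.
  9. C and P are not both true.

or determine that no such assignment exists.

A=F, U=F, C=F, R=F, P=F, E=F, N=F

  (1) {E, R}: 0/2 true — not all ✓
  (2) {P, N, R, E}: 0 true — none ✓
  (3) P=F ⇒ A: vacuous ✓
  (4) {C, U}: 0/2 true — not all ✓
  (5) A=F ⇒ R: vacuous ✓
  (6) U=F ⇒ P: vacuous ✓
  (7) {C, A, U}: 0 true — at most one ✓
  (8) U=F, P=F — not both ✓
  (9) C=F, P=F — not both ✓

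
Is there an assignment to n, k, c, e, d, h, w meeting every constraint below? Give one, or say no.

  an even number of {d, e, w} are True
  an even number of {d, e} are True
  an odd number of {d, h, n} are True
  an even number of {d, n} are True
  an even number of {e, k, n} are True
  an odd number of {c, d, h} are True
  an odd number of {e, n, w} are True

Adding constraints 1, 4, 7 mod 2: every variable appears an even number of times on the left, so the left side is 0.
But the right sides sum to 1 (mod 2). 0 ≠ 1 — the system is inconsistent.

The formula is unsatisfiable.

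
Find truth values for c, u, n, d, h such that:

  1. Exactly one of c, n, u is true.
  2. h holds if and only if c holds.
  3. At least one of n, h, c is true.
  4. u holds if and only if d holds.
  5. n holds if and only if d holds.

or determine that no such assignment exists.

c: True, u: False, n: False, d: False, h: True

  (1) {c, n, u}: 1 true — exactly one ✓
  (2) h=T, c=T — same ✓
  (3) {n, h, c}: 2 true — at least one ✓
  (4) u=F, d=F — same ✓
  (5) n=F, d=F — same ✓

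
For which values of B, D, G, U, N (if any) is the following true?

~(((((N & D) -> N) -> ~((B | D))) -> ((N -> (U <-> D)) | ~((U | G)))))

B = False, D = False, G = False, U = True, N = True

  ~(((((N & D) -> N) -> ~((B | D))) -> ((N -> (U <-> D)) | ~((U | G))))) = True
    (((N & D) -> N) -> ~((B | D))) -> ((N -> (U <-> D)) | ~((U | G))) = False
      ((N & D) -> N) -> ~((B | D)) = True
        (N & D) -> N = True
          N & D = False
        ~((B | D)) = True
          B | D = False
      (N -> (U <-> D)) | ~((U | G)) = False
        N -> (U <-> D) = False
          U <-> D = False
        ~((U | G)) = False
          U | G = True
The formula evaluates to True.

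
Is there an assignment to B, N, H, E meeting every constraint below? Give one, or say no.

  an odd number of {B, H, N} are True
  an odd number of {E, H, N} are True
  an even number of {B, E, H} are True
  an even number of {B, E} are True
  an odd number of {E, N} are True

B=T, N=F, H=F, E=T

{B, H, N}: 1 true → odd ✓
{E, H, N}: 1 true → odd ✓
{B, E, H}: 2 true → even ✓
{B, E}: 2 true → even ✓
{E, N}: 1 true → odd ✓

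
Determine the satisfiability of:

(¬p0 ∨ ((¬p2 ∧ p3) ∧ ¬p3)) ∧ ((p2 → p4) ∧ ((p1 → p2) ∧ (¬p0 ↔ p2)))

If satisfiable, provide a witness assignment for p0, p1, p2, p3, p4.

p0: False; p1: False; p2: True; p3: False; p4: True

  ¬p0 ∨ ((¬p2 ∧ p3) ∧ ¬p3) = True
    ¬p0 = True
    (¬p2 ∧ p3) ∧ ¬p3 = False
      ¬p2 ∧ p3 = False
        ¬p2 = False
      ¬p3 = True
  (p2 → p4) ∧ ((p1 → p2) ∧ (¬p0 ↔ p2)) = True
    p2 → p4 = True
    (p1 → p2) ∧ (¬p0 ↔ p2) = True
      p1 → p2 = True
      ¬p0 ↔ p2 = True
        ¬p0 = True
Both conjuncts True, so the formula holds.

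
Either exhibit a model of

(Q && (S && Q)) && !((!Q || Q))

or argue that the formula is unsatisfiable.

No satisfying assignment exists.

The conjunct !((!Q || Q)) is unsatisfiable on its own:
  Q=F: evaluates to False.
  Q=T: evaluates to False.
So the whole conjunction is unsatisfiable.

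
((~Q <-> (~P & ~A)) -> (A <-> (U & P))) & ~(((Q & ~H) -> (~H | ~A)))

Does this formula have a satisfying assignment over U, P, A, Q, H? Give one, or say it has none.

Unsatisfiable

The conjunct ~(((Q & ~H) -> (~H | ~A))) is unsatisfiable on its own:
  A=F, Q=F, H=F: evaluates to False.
  A=F, Q=F, H=T: evaluates to False.
  A=F, Q=T, H=F: evaluates to False.
  A=F, Q=T, H=T: evaluates to False.
  A=T, Q=F, H=F: evaluates to False.
  A=T, Q=F, H=T: evaluates to False.
  A=T, Q=T, H=F: evaluates to False.
  A=T, Q=T, H=T: evaluates to False.
So the whole conjunction is unsatisfiable.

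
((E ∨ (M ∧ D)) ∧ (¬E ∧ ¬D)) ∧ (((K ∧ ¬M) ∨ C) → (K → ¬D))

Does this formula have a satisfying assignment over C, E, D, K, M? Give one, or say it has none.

UNSATISFIABLE

Case D = True: the conjunct ¬D is False.
Case D = False: the formula simplifies to E ∧ ¬E.
  E = True: the conjunct ¬E is False.
  E = False: the conjunct E is False.
Both cases fail — unsatisfiable.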